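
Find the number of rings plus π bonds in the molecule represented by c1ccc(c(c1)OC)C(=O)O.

Molecular formula from the SMILES: C8H8O3.
DoU = (2C + 2 + N − H − X)/2 = (2·8 + 2 + 0 − 8 − 0)/2 = 10/2 = 5.
(Structurally: 1 ring(s) + 4 π bond(s) = 5.)

5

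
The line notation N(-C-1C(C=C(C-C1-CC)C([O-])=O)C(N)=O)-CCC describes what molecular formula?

C13H21N2O3-

Heavy atoms from the SMILES: 13 C, 2 N, 3 O.
Implicit hydrogens by atom environment:
  4 × C: 2 H each → 8
  4 × C: 1 H each → 4
  3 × C: no H
  2 × C: 3 H each → 6
  2 × O: no H
  1 × N: 2 H
  1 × N: 1 H
  1 × O (charge -1): no H
  Total hydrogens = 21.
Net charge -1.
Molecular formula: C13H21N2O3-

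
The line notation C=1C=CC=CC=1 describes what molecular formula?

C6H6

Heavy atoms from the SMILES: 6 C.
Implicit hydrogens by atom environment:
  6 × C (aromatic): 1 H each → 6
  Total hydrogens = 6.
Molecular formula: C6H6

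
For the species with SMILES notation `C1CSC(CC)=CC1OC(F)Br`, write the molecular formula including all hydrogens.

C8H12BrFOS

Heavy atoms from the SMILES: 1 Br, 8 C, 1 F, 1 O, 1 S.
Implicit hydrogens by atom environment:
  3 × C: 2 H each → 6
  3 × C: 1 H each → 3
  1 × Br: no H
  1 × C: 3 H
  1 × C: no H
  1 × F: no H
  1 × O: no H
  1 × S: no H
  Total hydrogens = 12.
Molecular formula: C8H12BrFOS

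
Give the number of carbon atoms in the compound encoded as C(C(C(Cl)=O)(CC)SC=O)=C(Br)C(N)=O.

8

The symbol for carbon appears 8 times in the SMILES. (Cl is a single chlorine, not C + l.)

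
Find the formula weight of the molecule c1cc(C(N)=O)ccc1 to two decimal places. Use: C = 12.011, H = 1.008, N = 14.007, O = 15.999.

121.14

Molecular formula: C7H7NO.
M = 7×12.011 + 7×1.008 + 1×14.007 + 1×15.999 = 121.14 g/mol.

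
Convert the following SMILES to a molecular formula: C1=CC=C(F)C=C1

C6H5F

Heavy atoms from the SMILES: 6 C, 1 F.
Implicit hydrogens by atom environment:
  5 × C (aromatic): 1 H each → 5
  1 × C (aromatic): no H
  1 × F: no H
  Total hydrogens = 5.
Molecular formula: C6H5F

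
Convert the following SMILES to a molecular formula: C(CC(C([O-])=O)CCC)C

C8H15O2-

Heavy atoms from the SMILES: 8 C, 2 O.
Implicit hydrogens by atom environment:
  4 × C: 2 H each → 8
  2 × C: 3 H each → 6
  1 × C: 1 H
  1 × C: no H
  1 × O: no H
  1 × O (charge -1): no H
  Total hydrogens = 15.
Net charge -1.
Molecular formula: C8H15O2-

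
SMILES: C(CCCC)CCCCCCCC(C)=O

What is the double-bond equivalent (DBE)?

Molecular formula from the SMILES: C14H28O.
DoU = (2C + 2 + N − H − X)/2 = (2·14 + 2 + 0 − 28 − 0)/2 = 2/2 = 1.
(Structurally: 0 ring(s) + 1 π bond(s) = 1.)

1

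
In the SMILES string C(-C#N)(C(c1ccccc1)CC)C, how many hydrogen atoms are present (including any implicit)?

Hydrogens are implicit in SMILES; fill each atom to its normal valence:
  5 × C (aromatic): 1 H each → 5
  2 × C: 3 H each → 6
  2 × C: 1 H each → 2
  1 × C: 2 H
  1 × C (aromatic): no H
  1 × C: no H
  1 × N: no H
  Total hydrogens = 15.

15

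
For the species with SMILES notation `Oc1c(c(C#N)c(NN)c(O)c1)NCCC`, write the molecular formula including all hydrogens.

Heavy atoms from the SMILES: 10 C, 4 N, 2 O.
Implicit hydrogens by atom environment:
  5 × C (aromatic): no H
  2 × C: 2 H each → 4
  2 × N: 1 H each → 2
  2 × O: 1 H each → 2
  1 × C: 3 H
  1 × C (aromatic): 1 H
  1 × C: no H
  1 × N: 2 H
  1 × N: no H
  Total hydrogens = 14.
Molecular formula: C10H14N4O2

C10H14N4O2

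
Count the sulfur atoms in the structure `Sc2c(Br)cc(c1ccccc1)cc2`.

The symbol for sulfur appears 1 time in the SMILES.

1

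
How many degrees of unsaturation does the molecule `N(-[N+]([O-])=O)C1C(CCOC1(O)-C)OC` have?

2

Molecular formula from the SMILES: C7H14N2O5.
DoU = (2C + 2 + N − H − X)/2 = (2·7 + 2 + 2 − 14 − 0)/2 = 4/2 = 2.
(Structurally: 1 ring(s) + 1 π bond(s) = 2.)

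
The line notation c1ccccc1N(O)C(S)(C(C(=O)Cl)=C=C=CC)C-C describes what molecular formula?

Heavy atoms from the SMILES: 15 C, 1 Cl, 1 N, 2 O, 1 S.
Implicit hydrogens by atom environment:
  5 × C (aromatic): 1 H each → 5
  5 × C: no H
  2 × C: 3 H each → 6
  1 × C: 2 H
  1 × C: 1 H
  1 × C (aromatic): no H
  1 × Cl: no H
  1 × N: no H
  1 × O: 1 H
  1 × O: no H
  1 × S: 1 H
  Total hydrogens = 16.
Molecular formula: C15H16ClNO2S

C15H16ClNO2S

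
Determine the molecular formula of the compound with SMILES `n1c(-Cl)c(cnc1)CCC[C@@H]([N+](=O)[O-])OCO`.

C9H12ClN3O4

Heavy atoms from the SMILES: 9 C, 1 Cl, 3 N, 4 O.
Implicit hydrogens by atom environment:
  4 × C: 2 H each → 8
  2 × C (aromatic): 1 H each → 2
  2 × C (aromatic): no H
  2 × N (aromatic): no H
  2 × O: no H
  1 × C: 1 H
  1 × Cl: no H
  1 × N (charge +1): no H
  1 × O: 1 H
  1 × O (charge -1): no H
  Total hydrogens = 12.
Molecular formula: C9H12ClN3O4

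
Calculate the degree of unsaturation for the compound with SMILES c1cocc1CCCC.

3

Molecular formula from the SMILES: C8H12O.
DoU = (2C + 2 + N − H − X)/2 = (2·8 + 2 + 0 − 12 − 0)/2 = 6/2 = 3.
(Structurally: 1 ring(s) + 2 π bond(s) = 3.)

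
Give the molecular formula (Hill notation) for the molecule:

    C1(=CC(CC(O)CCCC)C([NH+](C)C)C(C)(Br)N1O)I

Heavy atoms from the SMILES: 1 Br, 14 C, 1 I, 2 N, 2 O.
Implicit hydrogens by atom environment:
  4 × C: 3 H each → 12
  4 × C: 2 H each → 8
  4 × C: 1 H each → 4
  2 × C: no H
  2 × O: 1 H each → 2
  1 × Br: no H
  1 × I: no H
  1 × N (charge +1): 1 H
  1 × N: no H
  Total hydrogens = 27.
Net charge +1.
Molecular formula: C14H27BrIN2O2+

C14H27BrIN2O2+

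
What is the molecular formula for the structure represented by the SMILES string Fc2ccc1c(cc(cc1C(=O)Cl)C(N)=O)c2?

Heavy atoms from the SMILES: 12 C, 1 Cl, 1 F, 1 N, 2 O.
Implicit hydrogens by atom environment:
  5 × C (aromatic): 1 H each → 5
  5 × C (aromatic): no H
  2 × C: no H
  2 × O: no H
  1 × Cl: no H
  1 × F: no H
  1 × N: 2 H
  Total hydrogens = 7.
Molecular formula: C12H7ClFNO2

C12H7ClFNO2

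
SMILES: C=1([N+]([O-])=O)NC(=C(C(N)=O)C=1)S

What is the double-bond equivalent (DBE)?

Molecular formula from the SMILES: C5H5N3O3S.
DoU = (2C + 2 + N − H − X)/2 = (2·5 + 2 + 3 − 5 − 0)/2 = 10/2 = 5.
(Structurally: 1 ring(s) + 4 π bond(s) = 5.)

5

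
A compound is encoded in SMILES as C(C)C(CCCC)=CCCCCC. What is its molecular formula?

C13H26

Heavy atoms from the SMILES: 13 C.
Implicit hydrogens by atom environment:
  8 × C: 2 H each → 16
  3 × C: 3 H each → 9
  1 × C: 1 H
  1 × C: no H
  Total hydrogens = 26.
Molecular formula: C13H26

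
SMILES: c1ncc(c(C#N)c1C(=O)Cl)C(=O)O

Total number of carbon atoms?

The symbol for carbon appears 8 times in the SMILES. Lowercase c denotes aromatic carbon and counts toward C.

8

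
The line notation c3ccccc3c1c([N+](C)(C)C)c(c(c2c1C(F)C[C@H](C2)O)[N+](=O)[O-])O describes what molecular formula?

Heavy atoms from the SMILES: 19 C, 1 F, 2 N, 4 O.
Implicit hydrogens by atom environment:
  7 × C (aromatic): no H
  5 × C (aromatic): 1 H each → 5
  3 × C: 3 H each → 9
  2 × C: 2 H each → 4
  2 × C: 1 H each → 2
  2 × N (charge +1): no H
  2 × O: 1 H each → 2
  1 × F: no H
  1 × O: no H
  1 × O (charge -1): no H
  Total hydrogens = 22.
Net charge +1.
Molecular formula: C19H22FN2O4+

C19H22FN2O4+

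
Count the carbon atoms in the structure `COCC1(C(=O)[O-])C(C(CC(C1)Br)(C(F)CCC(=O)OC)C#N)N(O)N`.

15

The symbol for carbon appears 15 times in the SMILES.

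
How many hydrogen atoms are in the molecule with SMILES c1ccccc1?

Hydrogens are implicit in SMILES; fill each atom to its normal valence:
  6 × C (aromatic): 1 H each → 6
  Total hydrogens = 6.

6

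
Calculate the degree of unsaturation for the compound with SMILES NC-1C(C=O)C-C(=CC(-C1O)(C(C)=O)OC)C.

Molecular formula from the SMILES: C12H19NO4.
DoU = (2C + 2 + N − H − X)/2 = (2·12 + 2 + 1 − 19 − 0)/2 = 8/2 = 4.
(Structurally: 1 ring(s) + 3 π bond(s) = 4.)

4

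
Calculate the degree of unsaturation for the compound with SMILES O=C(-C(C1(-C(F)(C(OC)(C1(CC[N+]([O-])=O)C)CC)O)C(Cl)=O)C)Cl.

Molecular formula from the SMILES: C14H20Cl2FNO6.
DoU = (2C + 2 + N − H − X)/2 = (2·14 + 2 + 1 − 20 − 3)/2 = 8/2 = 4.
(Structurally: 1 ring(s) + 3 π bond(s) = 4.)

4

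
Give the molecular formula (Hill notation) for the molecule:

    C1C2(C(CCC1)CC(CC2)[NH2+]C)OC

Heavy atoms from the SMILES: 12 C, 1 N, 1 O.
Implicit hydrogens by atom environment:
  7 × C: 2 H each → 14
  2 × C: 3 H each → 6
  2 × C: 1 H each → 2
  1 × C: no H
  1 × N (charge +1): 2 H
  1 × O: no H
  Total hydrogens = 24.
Net charge +1.
Molecular formula: C12H24NO+

C12H24NO+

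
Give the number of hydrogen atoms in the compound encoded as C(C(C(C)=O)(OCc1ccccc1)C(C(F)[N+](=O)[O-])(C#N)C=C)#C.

Hydrogens are implicit in SMILES; fill each atom to its normal valence:
  5 × C (aromatic): 1 H each → 5
  5 × C: no H
  3 × C: 1 H each → 3
  3 × O: no H
  2 × C: 2 H each → 4
  1 × C: 3 H
  1 × C (aromatic): no H
  1 × F: no H
  1 × N (charge +1): no H
  1 × N: no H
  1 × O (charge -1): no H
  Total hydrogens = 15.

15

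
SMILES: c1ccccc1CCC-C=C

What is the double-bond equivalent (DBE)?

5

Molecular formula from the SMILES: C11H14.
DoU = (2C + 2 + N − H − X)/2 = (2·11 + 2 + 0 − 14 − 0)/2 = 10/2 = 5.
(Structurally: 1 ring(s) + 4 π bond(s) = 5.)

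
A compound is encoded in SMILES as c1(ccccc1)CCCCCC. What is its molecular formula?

Heavy atoms from the SMILES: 12 C.
Implicit hydrogens by atom environment:
  5 × C: 2 H each → 10
  5 × C (aromatic): 1 H each → 5
  1 × C: 3 H
  1 × C (aromatic): no H
  Total hydrogens = 18.
Molecular formula: C12H18

C12H18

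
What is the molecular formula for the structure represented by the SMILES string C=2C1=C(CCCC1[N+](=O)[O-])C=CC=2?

C10H11NO2

Heavy atoms from the SMILES: 10 C, 1 N, 2 O.
Implicit hydrogens by atom environment:
  4 × C (aromatic): 1 H each → 4
  3 × C: 2 H each → 6
  2 × C (aromatic): no H
  1 × C: 1 H
  1 × N (charge +1): no H
  1 × O: no H
  1 × O (charge -1): no H
  Total hydrogens = 11.
Molecular formula: C10H11NO2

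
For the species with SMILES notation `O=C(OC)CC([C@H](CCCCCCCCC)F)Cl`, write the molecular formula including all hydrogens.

C14H26ClFO2

Heavy atoms from the SMILES: 14 C, 1 Cl, 1 F, 2 O.
Implicit hydrogens by atom environment:
  9 × C: 2 H each → 18
  2 × C: 3 H each → 6
  2 × C: 1 H each → 2
  2 × O: no H
  1 × C: no H
  1 × Cl: no H
  1 × F: no H
  Total hydrogens = 26.
Molecular formula: C14H26ClFO2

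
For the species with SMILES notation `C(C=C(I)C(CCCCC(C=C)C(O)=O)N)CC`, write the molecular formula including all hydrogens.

C14H24INO2

Heavy atoms from the SMILES: 14 C, 1 I, 1 N, 2 O.
Implicit hydrogens by atom environment:
  7 × C: 2 H each → 14
  4 × C: 1 H each → 4
  2 × C: no H
  1 × C: 3 H
  1 × I: no H
  1 × N: 2 H
  1 × O: 1 H
  1 × O: no H
  Total hydrogens = 24.
Molecular formula: C14H24INO2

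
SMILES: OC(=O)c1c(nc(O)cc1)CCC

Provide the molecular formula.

Heavy atoms from the SMILES: 9 C, 1 N, 3 O.
Implicit hydrogens by atom environment:
  3 × C (aromatic): no H
  2 × C: 2 H each → 4
  2 × C (aromatic): 1 H each → 2
  2 × O: 1 H each → 2
  1 × C: 3 H
  1 × C: no H
  1 × N (aromatic): no H
  1 × O: no H
  Total hydrogens = 11.
Molecular formula: C9H11NO3

C9H11NO3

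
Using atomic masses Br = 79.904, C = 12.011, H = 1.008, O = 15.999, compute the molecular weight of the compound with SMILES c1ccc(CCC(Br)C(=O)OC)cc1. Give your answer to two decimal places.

Molecular formula: C11H13BrO2.
M = 1×79.904 + 11×12.011 + 13×1.008 + 2×15.999 = 257.13 g/mol.

257.13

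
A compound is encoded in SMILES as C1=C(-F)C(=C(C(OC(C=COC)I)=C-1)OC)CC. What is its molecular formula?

C13H16FIO3

Heavy atoms from the SMILES: 13 C, 1 F, 1 I, 3 O.
Implicit hydrogens by atom environment:
  4 × C (aromatic): no H
  3 × C: 3 H each → 9
  3 × C: 1 H each → 3
  3 × O: no H
  2 × C (aromatic): 1 H each → 2
  1 × C: 2 H
  1 × F: no H
  1 × I: no H
  Total hydrogens = 16.
Molecular formula: C13H16FIO3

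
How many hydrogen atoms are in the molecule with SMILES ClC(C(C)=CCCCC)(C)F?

Hydrogens are implicit in SMILES; fill each atom to its normal valence:
  3 × C: 3 H each → 9
  3 × C: 2 H each → 6
  2 × C: no H
  1 × C: 1 H
  1 × Cl: no H
  1 × F: no H
  Total hydrogens = 16.

16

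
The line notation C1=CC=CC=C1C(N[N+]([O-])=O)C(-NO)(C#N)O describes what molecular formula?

C9H10N4O4

Heavy atoms from the SMILES: 9 C, 4 N, 4 O.
Implicit hydrogens by atom environment:
  5 × C (aromatic): 1 H each → 5
  2 × C: no H
  2 × N: 1 H each → 2
  2 × O: 1 H each → 2
  1 × C: 1 H
  1 × C (aromatic): no H
  1 × N: no H
  1 × N (charge +1): no H
  1 × O: no H
  1 × O (charge -1): no H
  Total hydrogens = 10.
Molecular formula: C9H10N4O4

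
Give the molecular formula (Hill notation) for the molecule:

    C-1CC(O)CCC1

Heavy atoms from the SMILES: 6 C, 1 O.
Implicit hydrogens by atom environment:
  5 × C: 2 H each → 10
  1 × C: 1 H
  1 × O: 1 H
  Total hydrogens = 12.
Molecular formula: C6H12O

C6H12O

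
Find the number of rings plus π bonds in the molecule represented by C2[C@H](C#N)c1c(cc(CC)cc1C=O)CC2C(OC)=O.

Molecular formula from the SMILES: C16H17NO3.
DoU = (2C + 2 + N − H − X)/2 = (2·16 + 2 + 1 − 17 − 0)/2 = 18/2 = 9.
(Structurally: 2 ring(s) + 7 π bond(s) = 9.)

9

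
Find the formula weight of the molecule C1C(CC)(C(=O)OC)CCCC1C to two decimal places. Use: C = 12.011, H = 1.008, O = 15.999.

184.28

Molecular formula: C11H20O2.
M = 11×12.011 + 20×1.008 + 2×15.999 = 184.28 g/mol.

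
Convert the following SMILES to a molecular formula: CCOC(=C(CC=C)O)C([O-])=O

Heavy atoms from the SMILES: 8 C, 4 O.
Implicit hydrogens by atom environment:
  3 × C: 2 H each → 6
  3 × C: no H
  2 × O: no H
  1 × C: 3 H
  1 × C: 1 H
  1 × O: 1 H
  1 × O (charge -1): no H
  Total hydrogens = 11.
Net charge -1.
Molecular formula: C8H11O4-

C8H11O4-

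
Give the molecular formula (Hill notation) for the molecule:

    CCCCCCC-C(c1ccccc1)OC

Heavy atoms from the SMILES: 15 C, 1 O.
Implicit hydrogens by atom environment:
  6 × C: 2 H each → 12
  5 × C (aromatic): 1 H each → 5
  2 × C: 3 H each → 6
  1 × C: 1 H
  1 × C (aromatic): no H
  1 × O: no H
  Total hydrogens = 24.
Molecular formula: C15H24O

C15H24O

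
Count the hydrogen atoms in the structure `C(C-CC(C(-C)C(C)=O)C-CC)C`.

Hydrogens are implicit in SMILES; fill each atom to its normal valence:
  5 × C: 2 H each → 10
  4 × C: 3 H each → 12
  2 × C: 1 H each → 2
  1 × C: no H
  1 × O: no H
  Total hydrogens = 24.

24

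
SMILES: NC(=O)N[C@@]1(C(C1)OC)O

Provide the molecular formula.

C5H10N2O3

Heavy atoms from the SMILES: 5 C, 2 N, 3 O.
Implicit hydrogens by atom environment:
  2 × C: no H
  2 × O: no H
  1 × C: 3 H
  1 × C: 2 H
  1 × C: 1 H
  1 × N: 2 H
  1 × N: 1 H
  1 × O: 1 H
  Total hydrogens = 10.
Molecular formula: C5H10N2O3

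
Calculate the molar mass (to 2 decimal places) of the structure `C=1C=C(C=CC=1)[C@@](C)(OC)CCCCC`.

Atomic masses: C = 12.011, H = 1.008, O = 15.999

206.33

Molecular formula: C14H22O.
M = 14×12.011 + 22×1.008 + 1×15.999 = 206.33 g/mol.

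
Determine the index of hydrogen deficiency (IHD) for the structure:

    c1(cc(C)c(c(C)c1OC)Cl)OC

4

Molecular formula from the SMILES: C10H13ClO2.
DoU = (2C + 2 + N − H − X)/2 = (2·10 + 2 + 0 − 13 − 1)/2 = 8/2 = 4.
(Structurally: 1 ring(s) + 3 π bond(s) = 4.)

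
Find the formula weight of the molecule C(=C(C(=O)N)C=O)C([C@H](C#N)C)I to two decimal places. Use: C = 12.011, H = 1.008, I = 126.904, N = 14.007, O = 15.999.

Molecular formula: C8H9IN2O2.
M = 8×12.011 + 9×1.008 + 1×126.904 + 2×14.007 + 2×15.999 = 292.08 g/mol.

292.08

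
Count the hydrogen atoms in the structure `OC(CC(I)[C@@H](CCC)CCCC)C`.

Hydrogens are implicit in SMILES; fill each atom to its normal valence:
  6 × C: 2 H each → 12
  3 × C: 3 H each → 9
  3 × C: 1 H each → 3
  1 × I: no H
  1 × O: 1 H
  Total hydrogens = 25.

25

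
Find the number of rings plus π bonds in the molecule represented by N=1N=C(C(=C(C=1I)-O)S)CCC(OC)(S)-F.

4

Molecular formula from the SMILES: C8H10FIN2O2S2.
DoU = (2C + 2 + N − H − X)/2 = (2·8 + 2 + 2 − 10 − 2)/2 = 8/2 = 4.
(Structurally: 1 ring(s) + 3 π bond(s) = 4.)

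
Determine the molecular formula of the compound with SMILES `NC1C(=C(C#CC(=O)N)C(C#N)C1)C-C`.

C11H13N3O

Heavy atoms from the SMILES: 11 C, 3 N, 1 O.
Implicit hydrogens by atom environment:
  6 × C: no H
  2 × C: 2 H each → 4
  2 × C: 1 H each → 2
  2 × N: 2 H each → 4
  1 × C: 3 H
  1 × N: no H
  1 × O: no H
  Total hydrogens = 13.
Molecular formula: C11H13N3O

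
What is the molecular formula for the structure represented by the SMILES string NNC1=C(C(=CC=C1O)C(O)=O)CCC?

Heavy atoms from the SMILES: 10 C, 2 N, 3 O.
Implicit hydrogens by atom environment:
  4 × C (aromatic): no H
  2 × C: 2 H each → 4
  2 × C (aromatic): 1 H each → 2
  2 × O: 1 H each → 2
  1 × C: 3 H
  1 × C: no H
  1 × N: 2 H
  1 × N: 1 H
  1 × O: no H
  Total hydrogens = 14.
Molecular formula: C10H14N2O3

C10H14N2O3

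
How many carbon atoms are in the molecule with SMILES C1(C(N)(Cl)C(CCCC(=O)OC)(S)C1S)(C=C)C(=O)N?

The symbol for carbon appears 12 times in the SMILES. (Cl is a single chlorine, not C + l.)

12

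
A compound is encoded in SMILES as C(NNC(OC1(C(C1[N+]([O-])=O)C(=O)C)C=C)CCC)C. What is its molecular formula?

Heavy atoms from the SMILES: 13 C, 3 N, 4 O.
Implicit hydrogens by atom environment:
  4 × C: 2 H each → 8
  4 × C: 1 H each → 4
  3 × C: 3 H each → 9
  3 × O: no H
  2 × C: no H
  2 × N: 1 H each → 2
  1 × N (charge +1): no H
  1 × O (charge -1): no H
  Total hydrogens = 23.
Molecular formula: C13H23N3O4

C13H23N3O4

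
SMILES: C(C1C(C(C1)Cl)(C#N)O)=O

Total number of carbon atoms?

The symbol for carbon appears 6 times in the SMILES. (Cl is a single chlorine, not C + l.)

6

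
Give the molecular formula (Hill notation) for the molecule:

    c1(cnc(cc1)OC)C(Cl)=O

Heavy atoms from the SMILES: 7 C, 1 Cl, 1 N, 2 O.
Implicit hydrogens by atom environment:
  3 × C (aromatic): 1 H each → 3
  2 × C (aromatic): no H
  2 × O: no H
  1 × C: 3 H
  1 × C: no H
  1 × Cl: no H
  1 × N (aromatic): no H
  Total hydrogens = 6.
Molecular formula: C7H6ClNO2

C7H6ClNO2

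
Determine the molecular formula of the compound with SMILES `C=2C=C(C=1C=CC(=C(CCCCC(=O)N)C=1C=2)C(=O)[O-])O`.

Heavy atoms from the SMILES: 16 C, 1 N, 4 O.
Implicit hydrogens by atom environment:
  5 × C (aromatic): 1 H each → 5
  5 × C (aromatic): no H
  4 × C: 2 H each → 8
  2 × C: no H
  2 × O: no H
  1 × N: 2 H
  1 × O: 1 H
  1 × O (charge -1): no H
  Total hydrogens = 16.
Net charge -1.
Molecular formula: C16H16NO4-

C16H16NO4-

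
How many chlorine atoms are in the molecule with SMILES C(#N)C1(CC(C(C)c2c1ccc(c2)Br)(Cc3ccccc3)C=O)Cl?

1

The symbol for chlorine appears 1 time in the SMILES.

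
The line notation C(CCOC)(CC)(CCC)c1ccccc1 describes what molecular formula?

C15H24O

Heavy atoms from the SMILES: 15 C, 1 O.
Implicit hydrogens by atom environment:
  5 × C: 2 H each → 10
  5 × C (aromatic): 1 H each → 5
  3 × C: 3 H each → 9
  1 × C: no H
  1 × C (aromatic): no H
  1 × O: no H
  Total hydrogens = 24.
Molecular formula: C15H24O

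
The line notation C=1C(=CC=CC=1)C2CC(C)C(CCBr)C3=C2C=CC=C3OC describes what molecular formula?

C20H23BrO

Heavy atoms from the SMILES: 1 Br, 20 C, 1 O.
Implicit hydrogens by atom environment:
  8 × C (aromatic): 1 H each → 8
  4 × C (aromatic): no H
  3 × C: 2 H each → 6
  3 × C: 1 H each → 3
  2 × C: 3 H each → 6
  1 × Br: no H
  1 × O: no H
  Total hydrogens = 23.
Molecular formula: C20H23BrO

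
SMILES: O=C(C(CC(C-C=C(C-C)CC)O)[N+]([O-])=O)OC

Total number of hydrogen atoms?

Hydrogens are implicit in SMILES; fill each atom to its normal valence:
  4 × C: 2 H each → 8
  3 × C: 3 H each → 9
  3 × C: 1 H each → 3
  3 × O: no H
  2 × C: no H
  1 × N (charge +1): no H
  1 × O: 1 H
  1 × O (charge -1): no H
  Total hydrogens = 21.

21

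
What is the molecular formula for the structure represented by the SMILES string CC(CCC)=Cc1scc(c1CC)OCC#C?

Heavy atoms from the SMILES: 15 C, 1 O, 1 S.
Implicit hydrogens by atom environment:
  4 × C: 2 H each → 8
  3 × C: 3 H each → 9
  3 × C (aromatic): no H
  2 × C: 1 H each → 2
  2 × C: no H
  1 × C (aromatic): 1 H
  1 × O: no H
  1 × S (aromatic): no H
  Total hydrogens = 20.
Molecular formula: C15H20OS

C15H20OS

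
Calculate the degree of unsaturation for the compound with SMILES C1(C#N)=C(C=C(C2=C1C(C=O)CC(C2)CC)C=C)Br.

Molecular formula from the SMILES: C16H16BrNO.
DoU = (2C + 2 + N − H − X)/2 = (2·16 + 2 + 1 − 16 − 1)/2 = 18/2 = 9.
(Structurally: 2 ring(s) + 7 π bond(s) = 9.)

9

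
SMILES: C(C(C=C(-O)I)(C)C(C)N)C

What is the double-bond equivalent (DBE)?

Molecular formula from the SMILES: C8H16INO.
DoU = (2C + 2 + N − H − X)/2 = (2·8 + 2 + 1 − 16 − 1)/2 = 2/2 = 1.
(Structurally: 0 ring(s) + 1 π bond(s) = 1.)

1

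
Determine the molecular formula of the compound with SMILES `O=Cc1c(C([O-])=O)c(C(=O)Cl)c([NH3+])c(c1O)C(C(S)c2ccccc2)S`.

Heavy atoms from the SMILES: 17 C, 1 Cl, 1 N, 5 O, 2 S.
Implicit hydrogens by atom environment:
  7 × C (aromatic): no H
  5 × C (aromatic): 1 H each → 5
  3 × C: 1 H each → 3
  3 × O: no H
  2 × C: no H
  2 × S: 1 H each → 2
  1 × Cl: no H
  1 × N (charge +1): 3 H
  1 × O: 1 H
  1 × O (charge -1): no H
  Total hydrogens = 14.
Molecular formula: C17H14ClNO5S2

C17H14ClNO5S2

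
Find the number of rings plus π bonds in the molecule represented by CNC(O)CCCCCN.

Molecular formula from the SMILES: C7H18N2O.
DoU = (2C + 2 + N − H − X)/2 = (2·7 + 2 + 2 − 18 − 0)/2 = 0/2 = 0.
(Structurally: 0 ring(s) + 0 π bond(s) = 0.)

0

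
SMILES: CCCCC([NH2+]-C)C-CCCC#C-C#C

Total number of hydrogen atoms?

Hydrogens are implicit in SMILES; fill each atom to its normal valence:
  7 × C: 2 H each → 14
  3 × C: no H
  2 × C: 3 H each → 6
  2 × C: 1 H each → 2
  1 × N (charge +1): 2 H
  Total hydrogens = 24.

24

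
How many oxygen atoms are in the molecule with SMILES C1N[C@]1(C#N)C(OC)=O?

2

The symbol for oxygen appears 2 times in the SMILES.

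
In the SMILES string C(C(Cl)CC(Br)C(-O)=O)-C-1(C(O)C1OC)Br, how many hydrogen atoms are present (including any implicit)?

13

Hydrogens are implicit in SMILES; fill each atom to its normal valence:
  4 × C: 1 H each → 4
  2 × Br: no H
  2 × C: 2 H each → 4
  2 × C: no H
  2 × O: 1 H each → 2
  2 × O: no H
  1 × C: 3 H
  1 × Cl: no H
  Total hydrogens = 13.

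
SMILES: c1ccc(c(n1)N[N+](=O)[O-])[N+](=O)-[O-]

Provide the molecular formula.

Heavy atoms from the SMILES: 5 C, 4 N, 4 O.
Implicit hydrogens by atom environment:
  3 × C (aromatic): 1 H each → 3
  2 × C (aromatic): no H
  2 × N (charge +1): no H
  2 × O: no H
  2 × O (charge -1): no H
  1 × N: 1 H
  1 × N (aromatic): no H
  Total hydrogens = 4.
Molecular formula: C5H4N4O4

C5H4N4O4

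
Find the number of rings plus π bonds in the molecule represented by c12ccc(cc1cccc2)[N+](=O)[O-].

8

Molecular formula from the SMILES: C10H7NO2.
DoU = (2C + 2 + N − H − X)/2 = (2·10 + 2 + 1 − 7 − 0)/2 = 16/2 = 8.
(Structurally: 2 ring(s) + 6 π bond(s) = 8.)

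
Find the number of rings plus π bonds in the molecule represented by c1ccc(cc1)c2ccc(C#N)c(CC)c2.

Molecular formula from the SMILES: C15H13N.
DoU = (2C + 2 + N − H − X)/2 = (2·15 + 2 + 1 − 13 − 0)/2 = 20/2 = 10.
(Structurally: 2 ring(s) + 8 π bond(s) = 10.)

10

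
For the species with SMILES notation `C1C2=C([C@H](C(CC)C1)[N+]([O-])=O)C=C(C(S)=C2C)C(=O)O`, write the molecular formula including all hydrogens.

Heavy atoms from the SMILES: 14 C, 1 N, 4 O, 1 S.
Implicit hydrogens by atom environment:
  5 × C (aromatic): no H
  3 × C: 2 H each → 6
  2 × C: 3 H each → 6
  2 × C: 1 H each → 2
  2 × O: no H
  1 × C (aromatic): 1 H
  1 × C: no H
  1 × N (charge +1): no H
  1 × O: 1 H
  1 × O (charge -1): no H
  1 × S: 1 H
  Total hydrogens = 17.
Molecular formula: C14H17NO4S

C14H17NO4S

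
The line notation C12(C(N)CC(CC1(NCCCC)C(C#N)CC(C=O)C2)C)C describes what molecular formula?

C18H31N3O

Heavy atoms from the SMILES: 18 C, 3 N, 1 O.
Implicit hydrogens by atom environment:
  7 × C: 2 H each → 14
  5 × C: 1 H each → 5
  3 × C: 3 H each → 9
  3 × C: no H
  1 × N: 2 H
  1 × N: 1 H
  1 × N: no H
  1 × O: no H
  Total hydrogens = 31.
Molecular formula: C18H31N3O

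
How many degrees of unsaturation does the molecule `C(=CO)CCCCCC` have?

1

Molecular formula from the SMILES: C8H16O.
DoU = (2C + 2 + N − H − X)/2 = (2·8 + 2 + 0 − 16 − 0)/2 = 2/2 = 1.
(Structurally: 0 ring(s) + 1 π bond(s) = 1.)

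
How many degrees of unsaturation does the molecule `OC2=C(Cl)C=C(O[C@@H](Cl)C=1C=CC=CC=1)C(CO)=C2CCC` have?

Molecular formula from the SMILES: C17H18Cl2O3.
DoU = (2C + 2 + N − H − X)/2 = (2·17 + 2 + 0 − 18 − 2)/2 = 16/2 = 8.
(Structurally: 2 ring(s) + 6 π bond(s) = 8.)

8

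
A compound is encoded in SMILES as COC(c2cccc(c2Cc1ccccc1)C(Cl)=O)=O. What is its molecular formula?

Heavy atoms from the SMILES: 16 C, 1 Cl, 3 O.
Implicit hydrogens by atom environment:
  8 × C (aromatic): 1 H each → 8
  4 × C (aromatic): no H
  3 × O: no H
  2 × C: no H
  1 × C: 3 H
  1 × C: 2 H
  1 × Cl: no H
  Total hydrogens = 13.
Molecular formula: C16H13ClO3

C16H13ClO3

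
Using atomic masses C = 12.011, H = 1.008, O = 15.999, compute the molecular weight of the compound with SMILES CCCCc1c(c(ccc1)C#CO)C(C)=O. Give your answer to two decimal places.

Molecular formula: C14H16O2.
M = 14×12.011 + 16×1.008 + 2×15.999 = 216.28 g/mol.

216.28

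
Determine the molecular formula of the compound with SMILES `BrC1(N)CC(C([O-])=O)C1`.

Heavy atoms from the SMILES: 1 Br, 5 C, 1 N, 2 O.
Implicit hydrogens by atom environment:
  2 × C: 2 H each → 4
  2 × C: no H
  1 × Br: no H
  1 × C: 1 H
  1 × N: 2 H
  1 × O: no H
  1 × O (charge -1): no H
  Total hydrogens = 7.
Net charge -1.
Molecular formula: C5H7BrNO2-

C5H7BrNO2-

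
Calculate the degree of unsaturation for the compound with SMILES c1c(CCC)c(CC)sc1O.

Molecular formula from the SMILES: C9H14OS.
DoU = (2C + 2 + N − H − X)/2 = (2·9 + 2 + 0 − 14 − 0)/2 = 6/2 = 3.
(Structurally: 1 ring(s) + 2 π bond(s) = 3.)

3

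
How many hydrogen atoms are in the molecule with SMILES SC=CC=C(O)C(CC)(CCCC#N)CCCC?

Hydrogens are implicit in SMILES; fill each atom to its normal valence:
  7 × C: 2 H each → 14
  3 × C: 1 H each → 3
  3 × C: no H
  2 × C: 3 H each → 6
  1 × N: no H
  1 × O: 1 H
  1 × S: 1 H
  Total hydrogens = 25.

25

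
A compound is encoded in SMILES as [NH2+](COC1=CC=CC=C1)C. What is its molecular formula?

C8H12NO+

Heavy atoms from the SMILES: 8 C, 1 N, 1 O.
Implicit hydrogens by atom environment:
  5 × C (aromatic): 1 H each → 5
  1 × C: 3 H
  1 × C: 2 H
  1 × C (aromatic): no H
  1 × N (charge +1): 2 H
  1 × O: no H
  Total hydrogens = 12.
Net charge +1.
Molecular formula: C8H12NO+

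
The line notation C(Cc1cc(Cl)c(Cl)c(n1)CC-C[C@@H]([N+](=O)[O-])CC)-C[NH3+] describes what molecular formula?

C14H22Cl2N3O2+

Heavy atoms from the SMILES: 14 C, 2 Cl, 3 N, 2 O.
Implicit hydrogens by atom environment:
  7 × C: 2 H each → 14
  4 × C (aromatic): no H
  2 × Cl: no H
  1 × C: 3 H
  1 × C (aromatic): 1 H
  1 × C: 1 H
  1 × N (charge +1): 3 H
  1 × N (aromatic): no H
  1 × N (charge +1): no H
  1 × O: no H
  1 × O (charge -1): no H
  Total hydrogens = 22.
Net charge +1.
Molecular formula: C14H22Cl2N3O2+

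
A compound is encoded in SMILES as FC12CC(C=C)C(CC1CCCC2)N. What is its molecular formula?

Heavy atoms from the SMILES: 12 C, 1 F, 1 N.
Implicit hydrogens by atom environment:
  7 × C: 2 H each → 14
  4 × C: 1 H each → 4
  1 × C: no H
  1 × F: no H
  1 × N: 2 H
  Total hydrogens = 20.
Molecular formula: C12H20FN

C12H20FN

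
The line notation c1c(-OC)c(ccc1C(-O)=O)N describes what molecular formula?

C8H9NO3

Heavy atoms from the SMILES: 8 C, 1 N, 3 O.
Implicit hydrogens by atom environment:
  3 × C (aromatic): 1 H each → 3
  3 × C (aromatic): no H
  2 × O: no H
  1 × C: 3 H
  1 × C: no H
  1 × N: 2 H
  1 × O: 1 H
  Total hydrogens = 9.
Molecular formula: C8H9NO3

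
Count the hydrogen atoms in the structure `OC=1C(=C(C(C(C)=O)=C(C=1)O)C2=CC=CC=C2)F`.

11

Hydrogens are implicit in SMILES; fill each atom to its normal valence:
  6 × C (aromatic): 1 H each → 6
  6 × C (aromatic): no H
  2 × O: 1 H each → 2
  1 × C: 3 H
  1 × C: no H
  1 × F: no H
  1 × O: no H
  Total hydrogens = 11.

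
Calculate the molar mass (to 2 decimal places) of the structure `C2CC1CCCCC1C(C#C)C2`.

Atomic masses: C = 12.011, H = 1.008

Molecular formula: C12H18.
M = 12×12.011 + 18×1.008 = 162.28 g/mol.

162.28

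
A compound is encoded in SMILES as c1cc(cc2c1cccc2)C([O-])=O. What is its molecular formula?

C11H7O2-

Heavy atoms from the SMILES: 11 C, 2 O.
Implicit hydrogens by atom environment:
  7 × C (aromatic): 1 H each → 7
  3 × C (aromatic): no H
  1 × C: no H
  1 × O: no H
  1 × O (charge -1): no H
  Total hydrogens = 7.
Net charge -1.
Molecular formula: C11H7O2-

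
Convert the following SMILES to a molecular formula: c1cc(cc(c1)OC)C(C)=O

Heavy atoms from the SMILES: 9 C, 2 O.
Implicit hydrogens by atom environment:
  4 × C (aromatic): 1 H each → 4
  2 × C: 3 H each → 6
  2 × C (aromatic): no H
  2 × O: no H
  1 × C: no H
  Total hydrogens = 10.
Molecular formula: C9H10O2

C9H10O2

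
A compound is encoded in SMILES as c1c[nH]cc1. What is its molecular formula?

C4H5N

Heavy atoms from the SMILES: 4 C, 1 N.
Implicit hydrogens by atom environment:
  4 × C (aromatic): 1 H each → 4
  1 × N (aromatic): 1 H
  Total hydrogens = 5.
Molecular formula: C4H5N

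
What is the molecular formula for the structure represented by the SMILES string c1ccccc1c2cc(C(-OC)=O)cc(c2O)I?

Heavy atoms from the SMILES: 14 C, 1 I, 3 O.
Implicit hydrogens by atom environment:
  7 × C (aromatic): 1 H each → 7
  5 × C (aromatic): no H
  2 × O: no H
  1 × C: 3 H
  1 × C: no H
  1 × I: no H
  1 × O: 1 H
  Total hydrogens = 11.
Molecular formula: C14H11IO3

C14H11IO3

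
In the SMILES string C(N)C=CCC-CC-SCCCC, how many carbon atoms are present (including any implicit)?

The symbol for carbon appears 11 times in the SMILES.

11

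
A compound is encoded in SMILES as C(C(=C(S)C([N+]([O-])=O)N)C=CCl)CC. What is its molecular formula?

Heavy atoms from the SMILES: 8 C, 1 Cl, 2 N, 2 O, 1 S.
Implicit hydrogens by atom environment:
  3 × C: 1 H each → 3
  2 × C: 2 H each → 4
  2 × C: no H
  1 × C: 3 H
  1 × Cl: no H
  1 × N: 2 H
  1 × N (charge +1): no H
  1 × O: no H
  1 × O (charge -1): no H
  1 × S: 1 H
  Total hydrogens = 13.
Molecular formula: C8H13ClN2O2S

C8H13ClN2O2S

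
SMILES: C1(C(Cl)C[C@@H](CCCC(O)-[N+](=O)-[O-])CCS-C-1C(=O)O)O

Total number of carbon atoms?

12

The symbol for carbon appears 12 times in the SMILES. (Cl is a single chlorine, not C + l.)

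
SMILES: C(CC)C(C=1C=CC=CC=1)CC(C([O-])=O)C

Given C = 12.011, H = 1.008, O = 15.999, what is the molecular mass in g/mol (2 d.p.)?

Molecular formula: C14H19O2-.
M = 14×12.011 + 19×1.008 + 2×15.999 = 219.30 g/mol.

219.30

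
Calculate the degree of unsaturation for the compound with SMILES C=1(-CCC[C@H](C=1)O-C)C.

2

Molecular formula from the SMILES: C8H14O.
DoU = (2C + 2 + N − H − X)/2 = (2·8 + 2 + 0 − 14 − 0)/2 = 4/2 = 2.
(Structurally: 1 ring(s) + 1 π bond(s) = 2.)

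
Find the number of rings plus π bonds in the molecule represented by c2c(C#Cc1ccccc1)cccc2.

Molecular formula from the SMILES: C14H10.
DoU = (2C + 2 + N − H − X)/2 = (2·14 + 2 + 0 − 10 − 0)/2 = 20/2 = 10.
(Structurally: 2 ring(s) + 8 π bond(s) = 10.)

10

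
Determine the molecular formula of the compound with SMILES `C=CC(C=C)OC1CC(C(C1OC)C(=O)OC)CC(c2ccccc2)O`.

Heavy atoms from the SMILES: 21 C, 5 O.
Implicit hydrogens by atom environment:
  8 × C: 1 H each → 8
  5 × C (aromatic): 1 H each → 5
  4 × C: 2 H each → 8
  4 × O: no H
  2 × C: 3 H each → 6
  1 × C: no H
  1 × C (aromatic): no H
  1 × O: 1 H
  Total hydrogens = 28.
Molecular formula: C21H28O5

C21H28O5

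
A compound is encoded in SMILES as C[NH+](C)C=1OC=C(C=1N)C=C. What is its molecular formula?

C8H13N2O+

Heavy atoms from the SMILES: 8 C, 2 N, 1 O.
Implicit hydrogens by atom environment:
  3 × C (aromatic): no H
  2 × C: 3 H each → 6
  1 × C: 2 H
  1 × C (aromatic): 1 H
  1 × C: 1 H
  1 × N: 2 H
  1 × N (charge +1): 1 H
  1 × O (aromatic): no H
  Total hydrogens = 13.
Net charge +1.
Molecular formula: C8H13N2O+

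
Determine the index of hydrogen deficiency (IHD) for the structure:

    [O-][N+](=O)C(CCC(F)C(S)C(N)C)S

1

Molecular formula from the SMILES: C7H15FN2O2S2.
DoU = (2C + 2 + N − H − X)/2 = (2·7 + 2 + 2 − 15 − 1)/2 = 2/2 = 1.
(Structurally: 0 ring(s) + 1 π bond(s) = 1.)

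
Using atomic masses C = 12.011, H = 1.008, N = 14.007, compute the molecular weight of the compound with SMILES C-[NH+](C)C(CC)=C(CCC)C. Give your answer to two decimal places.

Molecular formula: C10H22N+.
M = 10×12.011 + 22×1.008 + 1×14.007 = 156.29 g/mol.

156.29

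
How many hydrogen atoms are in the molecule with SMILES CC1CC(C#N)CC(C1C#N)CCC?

Hydrogens are implicit in SMILES; fill each atom to its normal valence:
  4 × C: 2 H each → 8
  4 × C: 1 H each → 4
  2 × C: 3 H each → 6
  2 × C: no H
  2 × N: no H
  Total hydrogens = 18.

18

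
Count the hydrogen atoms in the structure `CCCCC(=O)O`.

Hydrogens are implicit in SMILES; fill each atom to its normal valence:
  3 × C: 2 H each → 6
  1 × C: 3 H
  1 × C: no H
  1 × O: 1 H
  1 × O: no H
  Total hydrogens = 10.

10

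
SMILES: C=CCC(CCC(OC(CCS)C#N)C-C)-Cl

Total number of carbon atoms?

13

The symbol for carbon appears 13 times in the SMILES. (Cl is a single chlorine, not C + l.)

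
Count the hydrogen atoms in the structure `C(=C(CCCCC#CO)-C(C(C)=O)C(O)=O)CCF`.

19

Hydrogens are implicit in SMILES; fill each atom to its normal valence:
  6 × C: 2 H each → 12
  5 × C: no H
  2 × C: 1 H each → 2
  2 × O: 1 H each → 2
  2 × O: no H
  1 × C: 3 H
  1 × F: no H
  Total hydrogens = 19.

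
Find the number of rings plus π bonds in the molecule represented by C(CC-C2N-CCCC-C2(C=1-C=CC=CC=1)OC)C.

Molecular formula from the SMILES: C17H27NO.
DoU = (2C + 2 + N − H − X)/2 = (2·17 + 2 + 1 − 27 − 0)/2 = 10/2 = 5.
(Structurally: 2 ring(s) + 3 π bond(s) = 5.)

5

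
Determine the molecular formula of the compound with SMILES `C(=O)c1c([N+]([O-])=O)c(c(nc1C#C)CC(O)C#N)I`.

C11H6IN3O4

Heavy atoms from the SMILES: 11 C, 1 I, 3 N, 4 O.
Implicit hydrogens by atom environment:
  5 × C (aromatic): no H
  3 × C: 1 H each → 3
  2 × C: no H
  2 × O: no H
  1 × C: 2 H
  1 × I: no H
  1 × N (aromatic): no H
  1 × N (charge +1): no H
  1 × N: no H
  1 × O: 1 H
  1 × O (charge -1): no H
  Total hydrogens = 6.
Molecular formula: C11H6IN3O4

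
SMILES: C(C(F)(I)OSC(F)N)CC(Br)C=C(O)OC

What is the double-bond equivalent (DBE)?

Molecular formula from the SMILES: C8H13BrF2INO3S.
DoU = (2C + 2 + N − H − X)/2 = (2·8 + 2 + 1 − 13 − 4)/2 = 2/2 = 1.
(Structurally: 0 ring(s) + 1 π bond(s) = 1.)

1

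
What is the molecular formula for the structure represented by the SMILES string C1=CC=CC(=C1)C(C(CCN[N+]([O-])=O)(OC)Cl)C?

Heavy atoms from the SMILES: 12 C, 1 Cl, 2 N, 3 O.
Implicit hydrogens by atom environment:
  5 × C (aromatic): 1 H each → 5
  2 × C: 3 H each → 6
  2 × C: 2 H each → 4
  2 × O: no H
  1 × C: 1 H
  1 × C: no H
  1 × C (aromatic): no H
  1 × Cl: no H
  1 × N: 1 H
  1 × N (charge +1): no H
  1 × O (charge -1): no H
  Total hydrogens = 17.
Molecular formula: C12H17ClN2O3

C12H17ClN2O3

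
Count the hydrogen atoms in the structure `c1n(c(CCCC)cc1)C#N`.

12

Hydrogens are implicit in SMILES; fill each atom to its normal valence:
  3 × C: 2 H each → 6
  3 × C (aromatic): 1 H each → 3
  1 × C: 3 H
  1 × C (aromatic): no H
  1 × C: no H
  1 × N (aromatic): no H
  1 × N: no H
  Total hydrogens = 12.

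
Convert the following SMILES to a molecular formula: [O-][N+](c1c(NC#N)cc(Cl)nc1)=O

C6H3ClN4O2

Heavy atoms from the SMILES: 6 C, 1 Cl, 4 N, 2 O.
Implicit hydrogens by atom environment:
  3 × C (aromatic): no H
  2 × C (aromatic): 1 H each → 2
  1 × C: no H
  1 × Cl: no H
  1 × N: 1 H
  1 × N (aromatic): no H
  1 × N: no H
  1 × N (charge +1): no H
  1 × O: no H
  1 × O (charge -1): no H
  Total hydrogens = 3.
Molecular formula: C6H3ClN4O2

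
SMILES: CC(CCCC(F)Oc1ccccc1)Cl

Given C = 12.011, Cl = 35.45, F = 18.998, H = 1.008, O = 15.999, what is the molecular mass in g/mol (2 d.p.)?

230.71

Molecular formula: C12H16ClFO.
M = 12×12.011 + 1×35.45 + 1×18.998 + 16×1.008 + 1×15.999 = 230.71 g/mol.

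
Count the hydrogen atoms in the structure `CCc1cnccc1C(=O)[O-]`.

Hydrogens are implicit in SMILES; fill each atom to its normal valence:
  3 × C (aromatic): 1 H each → 3
  2 × C (aromatic): no H
  1 × C: 3 H
  1 × C: 2 H
  1 × C: no H
  1 × N (aromatic): no H
  1 × O: no H
  1 × O (charge -1): no H
  Total hydrogens = 8.

8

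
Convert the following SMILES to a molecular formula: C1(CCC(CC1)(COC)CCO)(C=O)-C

C12H22O3

Heavy atoms from the SMILES: 12 C, 3 O.
Implicit hydrogens by atom environment:
  7 × C: 2 H each → 14
  2 × C: 3 H each → 6
  2 × C: no H
  2 × O: no H
  1 × C: 1 H
  1 × O: 1 H
  Total hydrogens = 22.
Molecular formula: C12H22O3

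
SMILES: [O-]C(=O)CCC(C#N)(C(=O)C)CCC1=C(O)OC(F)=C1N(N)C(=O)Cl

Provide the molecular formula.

Heavy atoms from the SMILES: 14 C, 1 Cl, 1 F, 3 N, 6 O.
Implicit hydrogens by atom environment:
  5 × C: no H
  4 × C: 2 H each → 8
  4 × C (aromatic): no H
  3 × O: no H
  2 × N: no H
  1 × C: 3 H
  1 × Cl: no H
  1 × F: no H
  1 × N: 2 H
  1 × O: 1 H
  1 × O (aromatic): no H
  1 × O (charge -1): no H
  Total hydrogens = 14.
Net charge -1.
Molecular formula: C14H14ClFN3O6-

C14H14ClFN3O6-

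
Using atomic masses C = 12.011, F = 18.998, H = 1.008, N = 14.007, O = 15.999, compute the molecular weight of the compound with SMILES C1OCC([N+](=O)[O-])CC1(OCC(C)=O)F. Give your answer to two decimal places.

221.18

Molecular formula: C8H12FNO5.
M = 8×12.011 + 1×18.998 + 12×1.008 + 1×14.007 + 5×15.999 = 221.18 g/mol.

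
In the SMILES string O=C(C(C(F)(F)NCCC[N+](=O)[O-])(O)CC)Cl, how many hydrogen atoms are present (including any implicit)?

13

Hydrogens are implicit in SMILES; fill each atom to its normal valence:
  4 × C: 2 H each → 8
  3 × C: no H
  2 × F: no H
  2 × O: no H
  1 × C: 3 H
  1 × Cl: no H
  1 × N: 1 H
  1 × N (charge +1): no H
  1 × O: 1 H
  1 × O (charge -1): no H
  Total hydrogens = 13.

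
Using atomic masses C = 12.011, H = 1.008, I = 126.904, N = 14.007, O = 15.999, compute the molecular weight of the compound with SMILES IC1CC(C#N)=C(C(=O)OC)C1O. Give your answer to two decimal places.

Molecular formula: C8H8INO3.
M = 8×12.011 + 8×1.008 + 1×126.904 + 1×14.007 + 3×15.999 = 293.06 g/mol.

293.06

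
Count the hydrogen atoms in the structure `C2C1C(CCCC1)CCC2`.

18

Hydrogens are implicit in SMILES; fill each atom to its normal valence:
  8 × C: 2 H each → 16
  2 × C: 1 H each → 2
  Total hydrogens = 18.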